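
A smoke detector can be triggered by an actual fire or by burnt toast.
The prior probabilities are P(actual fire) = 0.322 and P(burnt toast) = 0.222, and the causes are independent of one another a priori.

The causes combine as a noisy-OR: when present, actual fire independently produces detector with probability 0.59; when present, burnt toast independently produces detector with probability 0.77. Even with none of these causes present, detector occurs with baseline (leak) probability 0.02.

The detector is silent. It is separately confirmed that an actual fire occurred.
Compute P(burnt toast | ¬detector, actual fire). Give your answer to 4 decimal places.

Under noisy-OR, P(detector | causes) = 1 − (1−0.02)·∏(1−qᵢ) over the active causes.
Weight on burnt toast=true, given the evidence: 0.092414×0.222 = 0.020516
Normalizer over all consistent configurations: 0.4018×0.778 + 0.092414×0.222 = 0.333116
Posterior = 0.020516 / 0.333116 ≈ 0.0616

P(burnt toast | ¬detector, actual fire) ≈ 0.0616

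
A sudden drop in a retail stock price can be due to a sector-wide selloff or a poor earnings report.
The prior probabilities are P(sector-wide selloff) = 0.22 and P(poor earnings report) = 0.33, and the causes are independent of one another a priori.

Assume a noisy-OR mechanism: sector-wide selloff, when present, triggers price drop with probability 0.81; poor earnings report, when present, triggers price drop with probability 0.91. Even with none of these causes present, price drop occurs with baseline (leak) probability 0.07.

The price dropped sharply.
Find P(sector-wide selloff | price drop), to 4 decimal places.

P(sector-wide selloff | price drop) ≈ 0.4144

Under noisy-OR, P(price drop | causes) = 1 − (1−0.07)·∏(1−qᵢ) over the active causes.
By total probability over the 4 (sector-wide selloff, poor earnings report) configurations:
  P(price drop) = 0.07·0.78·0.67 + 0.9163·0.78·0.33 + 0.8233·0.22·0.67 + 0.984097·0.22·0.33
        = 0.036582 + 0.235856 + 0.121354 + 0.071445 = 0.465237
Keeping only the sector-wide selloff-present terms gives 0.192799, so
  P(sector-wide selloff | price drop) = 0.192799 / 0.465237 ≈ 0.4144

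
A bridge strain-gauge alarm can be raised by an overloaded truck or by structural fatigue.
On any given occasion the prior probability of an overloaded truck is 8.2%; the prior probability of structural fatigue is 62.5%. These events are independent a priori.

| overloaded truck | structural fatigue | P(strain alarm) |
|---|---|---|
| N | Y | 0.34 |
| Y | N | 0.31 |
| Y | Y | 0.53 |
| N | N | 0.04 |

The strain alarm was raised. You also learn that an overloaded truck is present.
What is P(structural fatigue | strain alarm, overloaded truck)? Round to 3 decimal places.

Weight on structural fatigue=true, given the evidence: 0.53*0.625 = 0.331250
Normalizer over all consistent configurations: 0.31*0.375 + 0.53*0.625 = 0.447500
P(structural fatigue | strain alarm, overloaded truck) = 0.331250/0.447500 ≈ 0.740

P(structural fatigue | strain alarm, overloaded truck) ≈ 0.740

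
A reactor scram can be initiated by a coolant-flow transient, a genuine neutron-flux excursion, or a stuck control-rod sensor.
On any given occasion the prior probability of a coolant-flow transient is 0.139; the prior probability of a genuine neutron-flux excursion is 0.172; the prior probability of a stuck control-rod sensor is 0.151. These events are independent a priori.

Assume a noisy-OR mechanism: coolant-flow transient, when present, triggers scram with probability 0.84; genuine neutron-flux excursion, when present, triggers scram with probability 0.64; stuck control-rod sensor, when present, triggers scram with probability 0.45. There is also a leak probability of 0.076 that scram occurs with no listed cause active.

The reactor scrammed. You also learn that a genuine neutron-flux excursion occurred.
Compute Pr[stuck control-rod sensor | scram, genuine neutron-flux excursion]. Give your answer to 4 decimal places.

Pr[stuck control-rod sensor | scram, genuine neutron-flux excursion] ≈ 0.1743

Under noisy-OR, P(scram | causes) = 1 − (1−0.076)·∏(1−qᵢ) over the active causes.
P(scram | genuine neutron-flux excursion) = 0.66736×0.861×0.849 + 0.817048×0.861×0.151 + 0.946778×0.139×0.849 + 0.970728×0.139×0.151 = 0.487833 + 0.106225 + 0.111730 + 0.020375 = 0.726163
Restricting to configurations with stuck control-rod sensor present: 0.106225 + 0.020375 = 0.126600.
P(stuck control-rod sensor | scram, genuine neutron-flux excursion) = 0.126600 / 0.726163 ≈ 0.1743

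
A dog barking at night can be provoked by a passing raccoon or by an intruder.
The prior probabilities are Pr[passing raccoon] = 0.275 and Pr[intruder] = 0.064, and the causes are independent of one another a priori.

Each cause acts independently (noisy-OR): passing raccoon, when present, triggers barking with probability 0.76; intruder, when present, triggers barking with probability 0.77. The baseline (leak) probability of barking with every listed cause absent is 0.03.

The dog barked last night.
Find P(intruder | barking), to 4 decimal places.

P(intruder | barking) ≈ 0.1948

Under noisy-OR, P(barking | causes) = 1 − (1−0.03)·∏(1−qᵢ) over the active causes.
Numerator (weight on configurations with intruder): 0.036048 + 0.016658 = 0.052706
The normalizing constant is 0.03×0.725×0.936 + 0.7769×0.725×0.064 + 0.7672×0.275×0.936 + 0.946456×0.275×0.064 = 0.270541
P(intruder | barking) = 0.052706/0.270541 ≈ 0.1948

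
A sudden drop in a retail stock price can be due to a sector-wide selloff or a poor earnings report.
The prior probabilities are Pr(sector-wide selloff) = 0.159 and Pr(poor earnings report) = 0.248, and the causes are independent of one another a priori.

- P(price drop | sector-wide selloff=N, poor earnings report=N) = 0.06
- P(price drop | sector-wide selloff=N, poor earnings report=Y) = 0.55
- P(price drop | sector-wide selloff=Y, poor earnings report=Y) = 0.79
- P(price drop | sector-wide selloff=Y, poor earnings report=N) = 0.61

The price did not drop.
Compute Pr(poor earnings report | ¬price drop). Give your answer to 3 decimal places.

For the numerator, keep only poor earnings report=true terms: 0.093856 + 0.008281 = 0.102137
Denominator P(¬price drop): 0.94·0.841·0.752 + 0.45·0.841·0.248 + 0.39·0.159·0.752 + 0.21·0.159·0.248 = 0.743255
P(poor earnings report | ¬price drop) = 0.102137/0.743255 ≈ 0.137

Pr(poor earnings report | ¬price drop) ≈ 0.137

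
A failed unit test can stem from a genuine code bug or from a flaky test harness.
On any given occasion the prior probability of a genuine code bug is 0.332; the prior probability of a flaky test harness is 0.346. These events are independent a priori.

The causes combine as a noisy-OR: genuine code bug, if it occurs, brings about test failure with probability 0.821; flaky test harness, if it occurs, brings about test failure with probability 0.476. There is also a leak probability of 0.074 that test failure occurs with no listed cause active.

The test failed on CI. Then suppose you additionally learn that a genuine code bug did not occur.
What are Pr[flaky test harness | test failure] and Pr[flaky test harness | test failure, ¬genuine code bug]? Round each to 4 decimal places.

Pr[flaky test harness | test failure] ≈ 0.5119; Pr[flaky test harness | test failure, ¬genuine code bug] ≈ 0.7863

Under noisy-OR, P(test failure | causes) = 1 − (1−0.074)·∏(1−qᵢ) over the active causes.
Enumerate the 4 (genuine code bug, flaky test harness) configurations and weight by the priors:
  P(test failure) = 0.074*0.668*0.654 + 0.514776*0.668*0.346 + 0.834246*0.332*0.654 + 0.913145*0.332*0.346
        = 0.032329 + 0.118979 + 0.181138 + 0.104895 = 0.437341
The terms with flaky test harness present sum to 0.223874, so
  P(flaky test harness | test failure) = 0.223874 / 0.437341 ≈ 0.5119

Now condition on the additional information:
Weight on flaky test harness=true, given the evidence: 0.514776×0.346 = 0.178112
Normalizer over all consistent configurations: 0.074×0.654 + 0.514776×0.346 = 0.226508
P(flaky test harness | test failure, ¬genuine code bug) = 0.178112/0.226508 ≈ 0.7863
Ruling out genuine code bug raises the posterior on flaky test harness — the flip side of explaining away.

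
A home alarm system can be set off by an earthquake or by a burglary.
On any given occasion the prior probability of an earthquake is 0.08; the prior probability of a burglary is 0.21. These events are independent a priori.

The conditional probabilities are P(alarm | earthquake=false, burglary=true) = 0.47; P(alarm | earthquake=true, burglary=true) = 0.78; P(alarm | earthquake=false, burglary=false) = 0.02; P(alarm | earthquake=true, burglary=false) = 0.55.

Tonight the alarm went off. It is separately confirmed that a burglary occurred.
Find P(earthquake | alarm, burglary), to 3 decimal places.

P(earthquake | alarm, burglary) ≈ 0.126

P(alarm | burglary) = 0.47·0.92 + 0.78·0.08 = 0.432400 + 0.062400 = 0.494800
The earthquake-present share is 0.78·0.08 = 0.062400.
P(earthquake | alarm, burglary) = 0.062400 / 0.494800 ≈ 0.126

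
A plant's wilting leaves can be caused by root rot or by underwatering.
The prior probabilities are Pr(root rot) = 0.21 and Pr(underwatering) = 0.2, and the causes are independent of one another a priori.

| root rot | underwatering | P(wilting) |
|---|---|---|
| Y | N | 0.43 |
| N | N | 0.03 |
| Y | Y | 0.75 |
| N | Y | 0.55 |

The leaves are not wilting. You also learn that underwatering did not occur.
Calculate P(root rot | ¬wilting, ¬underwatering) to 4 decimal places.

Weight on root rot=true, given the evidence: 0.57*0.21 = 0.119700
Denominator P(¬wilting | ¬underwatering): 0.97*0.79 + 0.57*0.21 = 0.886000
Posterior = 0.119700 / 0.886000 ≈ 0.1351

P(root rot | ¬wilting, ¬underwatering) ≈ 0.1351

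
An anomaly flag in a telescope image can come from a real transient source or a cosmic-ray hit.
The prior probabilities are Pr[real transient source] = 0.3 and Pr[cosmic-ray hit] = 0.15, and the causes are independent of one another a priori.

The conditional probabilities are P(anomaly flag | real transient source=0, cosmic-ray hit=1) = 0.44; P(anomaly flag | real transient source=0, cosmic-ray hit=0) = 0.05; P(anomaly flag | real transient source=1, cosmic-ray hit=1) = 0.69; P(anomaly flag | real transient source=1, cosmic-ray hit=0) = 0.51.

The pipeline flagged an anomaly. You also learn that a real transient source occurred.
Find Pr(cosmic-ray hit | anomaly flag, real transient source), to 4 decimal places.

Pr(cosmic-ray hit | anomaly flag, real transient source) ≈ 0.1927

Sum P(anomaly flag|·) weighted by the priors over both values of cosmic-ray hit:
  P(anomaly flag | real transient source) = 0.51·0.85 + 0.69·0.15
        = 0.433500 + 0.103500 = 0.537000
Configurations with cosmic-ray hit contribute 0.103500, so
  P(cosmic-ray hit | anomaly flag, real transient source) = 0.103500 / 0.537000 ≈ 0.1927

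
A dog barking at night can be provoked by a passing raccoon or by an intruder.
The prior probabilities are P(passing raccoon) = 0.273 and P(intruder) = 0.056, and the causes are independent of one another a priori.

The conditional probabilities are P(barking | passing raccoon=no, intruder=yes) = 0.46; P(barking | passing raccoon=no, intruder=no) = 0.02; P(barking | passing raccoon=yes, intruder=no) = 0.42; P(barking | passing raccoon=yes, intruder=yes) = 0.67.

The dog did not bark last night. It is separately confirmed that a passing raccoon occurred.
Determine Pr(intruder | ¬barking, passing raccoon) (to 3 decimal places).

Pr(intruder | ¬barking, passing raccoon) ≈ 0.033

P(¬barking | passing raccoon) = 0.58×0.944 + 0.33×0.056 = 0.547520 + 0.018480 = 0.566000
Of this, 0.018480 comes from 0.33×0.056 (the intruder=true cases).
P(intruder | ¬barking, passing raccoon) = 0.018480 / 0.566000 ≈ 0.033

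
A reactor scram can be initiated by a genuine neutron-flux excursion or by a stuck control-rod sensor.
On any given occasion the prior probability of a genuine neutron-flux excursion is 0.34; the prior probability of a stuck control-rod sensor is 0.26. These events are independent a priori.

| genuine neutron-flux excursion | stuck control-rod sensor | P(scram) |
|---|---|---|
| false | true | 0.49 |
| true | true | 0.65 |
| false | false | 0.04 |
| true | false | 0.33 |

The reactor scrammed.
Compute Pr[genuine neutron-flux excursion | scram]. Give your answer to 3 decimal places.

By total probability over the 4 (genuine neutron-flux excursion, stuck control-rod sensor) configurations:
  P(scram) = 0.04·0.66·0.74 + 0.49·0.66·0.26 + 0.33·0.34·0.74 + 0.65·0.34·0.26
        = 0.019536 + 0.084084 + 0.083028 + 0.057460 = 0.244108
Keeping only the genuine neutron-flux excursion-present terms gives 0.140488, so
  P(genuine neutron-flux excursion | scram) = 0.140488 / 0.244108 ≈ 0.576

Pr[genuine neutron-flux excursion | scram] ≈ 0.576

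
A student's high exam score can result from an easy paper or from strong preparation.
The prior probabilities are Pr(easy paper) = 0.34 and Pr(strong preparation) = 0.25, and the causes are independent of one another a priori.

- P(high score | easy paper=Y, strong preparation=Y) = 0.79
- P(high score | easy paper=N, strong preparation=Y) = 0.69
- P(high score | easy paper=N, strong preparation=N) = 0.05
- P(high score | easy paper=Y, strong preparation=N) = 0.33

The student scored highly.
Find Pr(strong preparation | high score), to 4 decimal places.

Pr(strong preparation | high score) ≈ 0.6244

P(high score) = 0.05×0.66×0.75 + 0.69×0.66×0.25 + 0.33×0.34×0.75 + 0.79×0.34×0.25 = 0.024750 + 0.113850 + 0.084150 + 0.067150 = 0.289900
The strong preparation-present share is 0.113850 + 0.067150 = 0.181000.
P(strong preparation | high score) = 0.181000 / 0.289900 ≈ 0.6244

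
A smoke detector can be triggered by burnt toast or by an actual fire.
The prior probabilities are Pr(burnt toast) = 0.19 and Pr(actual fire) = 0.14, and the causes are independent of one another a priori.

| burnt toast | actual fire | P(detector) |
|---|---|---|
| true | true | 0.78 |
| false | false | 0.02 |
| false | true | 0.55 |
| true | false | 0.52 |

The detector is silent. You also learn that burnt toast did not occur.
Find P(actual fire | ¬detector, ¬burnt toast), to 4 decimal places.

Sum P(¬detector|·) weighted by the priors over both values of actual fire:
  P(¬detector | ¬burnt toast) = 0.98·0.86 + 0.45·0.14
        = 0.842800 + 0.063000 = 0.905800
The terms with actual fire present sum to 0.063000, so
  P(actual fire | ¬detector, ¬burnt toast) = 0.063000 / 0.905800 ≈ 0.0696

P(actual fire | ¬detector, ¬burnt toast) ≈ 0.0696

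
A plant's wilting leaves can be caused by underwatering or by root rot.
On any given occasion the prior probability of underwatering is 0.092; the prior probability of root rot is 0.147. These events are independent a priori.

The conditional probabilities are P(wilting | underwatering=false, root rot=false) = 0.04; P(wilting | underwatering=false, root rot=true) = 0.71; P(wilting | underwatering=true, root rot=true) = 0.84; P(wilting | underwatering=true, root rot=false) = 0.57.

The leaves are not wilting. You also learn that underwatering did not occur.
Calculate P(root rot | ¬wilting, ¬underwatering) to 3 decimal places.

Sum P(¬wilting|·) weighted by the priors over both values of root rot:
  P(¬wilting | ¬underwatering) = 0.96×0.853 + 0.29×0.147
        = 0.818880 + 0.042630 = 0.861510
The terms with root rot present sum to 0.042630, so
  P(root rot | ¬wilting, ¬underwatering) = 0.042630 / 0.861510 ≈ 0.049

P(root rot | ¬wilting, ¬underwatering) ≈ 0.049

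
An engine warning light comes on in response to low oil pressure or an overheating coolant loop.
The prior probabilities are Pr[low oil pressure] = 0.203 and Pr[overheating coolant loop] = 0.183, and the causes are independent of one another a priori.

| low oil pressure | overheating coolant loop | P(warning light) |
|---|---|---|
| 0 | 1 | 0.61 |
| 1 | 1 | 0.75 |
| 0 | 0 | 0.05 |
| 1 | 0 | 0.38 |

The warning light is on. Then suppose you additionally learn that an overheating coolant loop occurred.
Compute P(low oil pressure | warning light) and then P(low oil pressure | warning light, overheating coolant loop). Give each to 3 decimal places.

P(low oil pressure | warning light) ≈ 0.428; P(low oil pressure | warning light, overheating coolant loop) ≈ 0.238

Numerator (weight on configurations with low oil pressure): 0.063023 + 0.027862 = 0.090885
Denominator P(warning light): 0.05*0.797*0.817 + 0.61*0.797*0.183 + 0.38*0.203*0.817 + 0.75*0.203*0.183 = 0.212411
Posterior = 0.090885 / 0.212411 ≈ 0.428

Now condition on the additional information:
P(warning light | overheating coolant loop) = 0.61*0.797 + 0.75*0.203 = 0.486170 + 0.152250 = 0.638420
Of this, 0.152250 comes from 0.75*0.203 (the low oil pressure=true cases).
P(low oil pressure | warning light, overheating coolant loop) = 0.152250 / 0.638420 ≈ 0.238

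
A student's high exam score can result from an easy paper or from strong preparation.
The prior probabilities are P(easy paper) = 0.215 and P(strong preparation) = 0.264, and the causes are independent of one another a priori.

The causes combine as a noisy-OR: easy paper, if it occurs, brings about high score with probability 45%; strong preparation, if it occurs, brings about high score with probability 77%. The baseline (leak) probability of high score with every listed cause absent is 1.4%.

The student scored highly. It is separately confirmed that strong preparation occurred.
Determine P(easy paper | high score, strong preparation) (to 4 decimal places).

Under noisy-OR, P(high score | causes) = 1 − (1−0.014)·∏(1−qᵢ) over the active causes.
P(high score | strong preparation) = 0.77322·0.785 + 0.875271·0.215 = 0.606978 + 0.188183 = 0.795161
Restricting to configurations with easy paper present: 0.875271·0.215 = 0.188183.
So P(easy paper | high score, strong preparation) = 0.188183/0.795161 ≈ 0.2367.

P(easy paper | high score, strong preparation) ≈ 0.2367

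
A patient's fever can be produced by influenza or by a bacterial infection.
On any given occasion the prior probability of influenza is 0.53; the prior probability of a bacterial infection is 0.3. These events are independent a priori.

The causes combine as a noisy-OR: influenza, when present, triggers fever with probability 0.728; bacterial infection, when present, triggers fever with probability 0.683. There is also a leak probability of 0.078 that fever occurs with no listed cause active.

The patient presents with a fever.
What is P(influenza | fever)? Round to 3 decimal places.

Under noisy-OR, P(fever | causes) = 1 − (1−0.078)·∏(1−qᵢ) over the active causes.
P(fever) = 0.078*0.47*0.7 + 0.707726*0.47*0.3 + 0.749216*0.53*0.7 + 0.920501*0.53*0.3 = 0.025662 + 0.099789 + 0.277959 + 0.146360 = 0.549770
The influenza-present share is 0.277959 + 0.146360 = 0.424319.
P(influenza | fever) = 0.424319 / 0.549770 ≈ 0.772

P(influenza | fever) ≈ 0.772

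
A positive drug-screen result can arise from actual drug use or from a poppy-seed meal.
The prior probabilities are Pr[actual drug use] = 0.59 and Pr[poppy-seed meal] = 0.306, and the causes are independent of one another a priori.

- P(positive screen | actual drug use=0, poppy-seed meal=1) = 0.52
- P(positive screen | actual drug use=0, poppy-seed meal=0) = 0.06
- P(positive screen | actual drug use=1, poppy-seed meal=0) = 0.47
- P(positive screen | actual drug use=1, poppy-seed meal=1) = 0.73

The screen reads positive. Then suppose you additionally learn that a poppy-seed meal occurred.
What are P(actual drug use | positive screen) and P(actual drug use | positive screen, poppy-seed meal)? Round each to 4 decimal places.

P(actual drug use | positive screen) ≈ 0.7975; P(actual drug use | positive screen, poppy-seed meal) ≈ 0.6689

By total probability over the 4 (actual drug use, poppy-seed meal) configurations:
  P(positive screen) = 0.06·0.41·0.694 + 0.52·0.41·0.306 + 0.47·0.59·0.694 + 0.73·0.59·0.306
        = 0.017072 + 0.065239 + 0.192446 + 0.131794 = 0.406551
The terms with actual drug use present sum to 0.324240, so
  P(actual drug use | positive screen) = 0.324240 / 0.406551 ≈ 0.7975

With the extra evidence:
Weight on actual drug use=true, given the evidence: 0.73×0.59 = 0.430700
Normalizer over all consistent configurations: 0.52×0.41 + 0.73×0.59 = 0.643900
Posterior = 0.430700 / 0.643900 ≈ 0.6689
— poppy-seed meal explains away the evidence for actual drug use.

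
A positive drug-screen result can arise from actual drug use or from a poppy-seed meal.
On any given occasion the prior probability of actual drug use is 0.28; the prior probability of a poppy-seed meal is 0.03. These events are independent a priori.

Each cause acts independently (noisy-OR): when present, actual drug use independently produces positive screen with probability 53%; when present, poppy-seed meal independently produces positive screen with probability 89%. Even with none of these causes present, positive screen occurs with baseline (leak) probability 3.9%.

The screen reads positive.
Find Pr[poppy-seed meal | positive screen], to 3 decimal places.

Under noisy-OR, P(positive screen | causes) = 1 − (1−0.039)·∏(1−qᵢ) over the active causes.
For the numerator, keep only poppy-seed meal=true terms: 0.019317 + 0.007983 = 0.027300
Normalizer over all consistent configurations: 0.039·0.72·0.97 + 0.89429·0.72·0.03 + 0.54833·0.28·0.97 + 0.950316·0.28·0.03 = 0.203464
P(poppy-seed meal | positive screen) = 0.027300/0.203464 ≈ 0.134

Pr[poppy-seed meal | positive screen] ≈ 0.134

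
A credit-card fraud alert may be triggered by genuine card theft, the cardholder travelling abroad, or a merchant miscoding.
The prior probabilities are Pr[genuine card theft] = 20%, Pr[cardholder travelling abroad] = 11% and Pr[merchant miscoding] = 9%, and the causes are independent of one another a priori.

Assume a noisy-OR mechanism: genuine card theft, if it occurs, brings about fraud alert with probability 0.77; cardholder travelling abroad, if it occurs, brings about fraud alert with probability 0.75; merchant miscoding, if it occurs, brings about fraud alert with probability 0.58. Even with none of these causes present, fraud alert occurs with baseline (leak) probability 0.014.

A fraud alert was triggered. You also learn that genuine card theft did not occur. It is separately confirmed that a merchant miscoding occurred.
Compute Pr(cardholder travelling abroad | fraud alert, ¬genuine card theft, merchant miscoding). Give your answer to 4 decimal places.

Under noisy-OR, P(fraud alert | causes) = 1 − (1−0.014)·∏(1−qᵢ) over the active causes.
For the numerator, keep only cardholder travelling abroad=true terms: 0.89647*0.11 = 0.098612
The normalizing constant is 0.58588*0.89 + 0.89647*0.11 = 0.620045
P(cardholder travelling abroad | fraud alert, ¬genuine card theft, merchant miscoding) = 0.098612/0.620045 ≈ 0.1590

Pr(cardholder travelling abroad | fraud alert, ¬genuine card theft, merchant miscoding) ≈ 0.1590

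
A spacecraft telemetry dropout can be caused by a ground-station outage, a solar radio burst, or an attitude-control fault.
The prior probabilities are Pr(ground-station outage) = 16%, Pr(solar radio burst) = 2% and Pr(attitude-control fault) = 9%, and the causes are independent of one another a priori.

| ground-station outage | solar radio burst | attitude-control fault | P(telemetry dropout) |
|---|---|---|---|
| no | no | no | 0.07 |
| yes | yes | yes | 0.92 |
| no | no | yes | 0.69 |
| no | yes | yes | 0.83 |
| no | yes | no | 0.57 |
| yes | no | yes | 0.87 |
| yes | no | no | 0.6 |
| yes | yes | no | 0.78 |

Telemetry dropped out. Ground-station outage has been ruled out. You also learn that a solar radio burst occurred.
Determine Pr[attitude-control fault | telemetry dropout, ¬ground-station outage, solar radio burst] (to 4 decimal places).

Pr[attitude-control fault | telemetry dropout, ¬ground-station outage, solar radio burst] ≈ 0.1259

Weight on attitude-control fault=true, given the evidence: 0.83·0.09 = 0.074700
Normalizer over all consistent configurations: 0.57·0.91 + 0.83·0.09 = 0.593400
Posterior = 0.074700 / 0.593400 ≈ 0.1259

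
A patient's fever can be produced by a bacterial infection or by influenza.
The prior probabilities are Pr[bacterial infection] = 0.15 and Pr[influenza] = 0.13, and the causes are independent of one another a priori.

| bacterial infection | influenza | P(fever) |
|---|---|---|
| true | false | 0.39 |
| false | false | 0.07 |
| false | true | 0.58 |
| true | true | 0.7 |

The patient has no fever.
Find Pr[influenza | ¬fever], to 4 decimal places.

Enumerate the 4 (bacterial infection, influenza) configurations and weight by the priors:
  P(¬fever) = 0.93·0.85·0.87 + 0.42·0.85·0.13 + 0.61·0.15·0.87 + 0.3·0.15·0.13
        = 0.687735 + 0.046410 + 0.079605 + 0.005850 = 0.819600
The terms with influenza present sum to 0.052260, so
  P(influenza | ¬fever) = 0.052260 / 0.819600 ≈ 0.0638

Pr[influenza | ¬fever] ≈ 0.0638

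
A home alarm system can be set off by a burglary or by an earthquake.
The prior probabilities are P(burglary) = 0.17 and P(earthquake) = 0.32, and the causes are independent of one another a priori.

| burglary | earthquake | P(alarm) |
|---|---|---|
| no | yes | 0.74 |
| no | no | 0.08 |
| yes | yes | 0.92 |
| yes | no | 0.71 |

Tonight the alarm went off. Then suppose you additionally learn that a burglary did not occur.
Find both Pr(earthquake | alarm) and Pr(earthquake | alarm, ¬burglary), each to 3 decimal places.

Pr(earthquake | alarm) ≈ 0.660; Pr(earthquake | alarm, ¬burglary) ≈ 0.813

For the numerator, keep only earthquake=true terms: 0.196544 + 0.050048 = 0.246592
Normalizer over all consistent configurations: 0.08*0.83*0.68 + 0.74*0.83*0.32 + 0.71*0.17*0.68 + 0.92*0.17*0.32 = 0.373820
Posterior = 0.246592 / 0.373820 ≈ 0.660

Now also conditioning on burglary≠true:
P(alarm | ¬burglary) = 0.08×0.68 + 0.74×0.32 = 0.054400 + 0.236800 = 0.291200
The earthquake-present share is 0.74×0.32 = 0.236800.
So P(earthquake | alarm, ¬burglary) = 0.236800/0.291200 ≈ 0.813.
With burglary excluded, earthquake must carry more of the explanatory weight for the alarm.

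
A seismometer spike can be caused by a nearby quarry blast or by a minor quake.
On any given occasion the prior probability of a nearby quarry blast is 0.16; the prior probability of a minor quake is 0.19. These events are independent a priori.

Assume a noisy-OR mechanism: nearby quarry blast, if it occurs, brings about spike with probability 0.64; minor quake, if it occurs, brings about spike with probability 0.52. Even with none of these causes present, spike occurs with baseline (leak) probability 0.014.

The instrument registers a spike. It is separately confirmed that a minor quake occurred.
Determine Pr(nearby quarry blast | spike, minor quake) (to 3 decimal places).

Pr(nearby quarry blast | spike, minor quake) ≈ 0.231

Under noisy-OR, P(spike | causes) = 1 − (1−0.014)·∏(1−qᵢ) over the active causes.
Enumerate both values of nearby quarry blast and weight by the priors:
  P(spike | minor quake) = 0.52672*0.84 + 0.829619*0.16
        = 0.442445 + 0.132739 = 0.575184
Configurations with nearby quarry blast contribute 0.132739, so
  P(nearby quarry blast | spike, minor quake) = 0.132739 / 0.575184 ≈ 0.231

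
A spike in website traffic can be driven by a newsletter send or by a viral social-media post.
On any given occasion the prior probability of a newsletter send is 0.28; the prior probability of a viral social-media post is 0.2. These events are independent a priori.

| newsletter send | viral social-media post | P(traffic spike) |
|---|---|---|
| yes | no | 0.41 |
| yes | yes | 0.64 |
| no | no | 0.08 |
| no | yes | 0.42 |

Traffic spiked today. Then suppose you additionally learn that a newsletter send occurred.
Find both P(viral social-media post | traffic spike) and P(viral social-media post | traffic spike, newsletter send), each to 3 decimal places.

Enumerate the 4 (newsletter send, viral social-media post) configurations and weight by the priors:
  P(traffic spike) = 0.08·0.72·0.8 + 0.42·0.72·0.2 + 0.41·0.28·0.8 + 0.64·0.28·0.2
        = 0.046080 + 0.060480 + 0.091840 + 0.035840 = 0.234240
Configurations with viral social-media post contribute 0.096320, so
  P(viral social-media post | traffic spike) = 0.096320 / 0.234240 ≈ 0.411

Now condition on the additional information:
P(traffic spike | newsletter send) = 0.41·0.8 + 0.64·0.2 = 0.328000 + 0.128000 = 0.456000
Of this, 0.128000 comes from 0.64·0.2 (the viral social-media post=true cases).
P(viral social-media post | traffic spike, newsletter send) = 0.128000 / 0.456000 ≈ 0.281

P(viral social-media post | traffic spike) ≈ 0.411; P(viral social-media post | traffic spike, newsletter send) ≈ 0.281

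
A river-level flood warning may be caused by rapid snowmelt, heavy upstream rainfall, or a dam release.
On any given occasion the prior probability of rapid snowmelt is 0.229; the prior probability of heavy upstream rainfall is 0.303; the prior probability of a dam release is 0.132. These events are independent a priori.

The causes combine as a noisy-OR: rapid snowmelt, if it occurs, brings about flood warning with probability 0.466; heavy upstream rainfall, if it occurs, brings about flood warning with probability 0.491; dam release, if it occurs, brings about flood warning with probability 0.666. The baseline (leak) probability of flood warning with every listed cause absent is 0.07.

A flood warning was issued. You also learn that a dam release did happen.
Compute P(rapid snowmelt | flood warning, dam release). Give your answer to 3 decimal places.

Under noisy-OR, P(flood warning | causes) = 1 − (1−0.07)·∏(1−qᵢ) over the active causes.
P(flood warning | dam release) = 0.68938*0.771*0.697 + 0.841894*0.771*0.303 + 0.834129*0.229*0.697 + 0.915572*0.229*0.303 = 0.370464 + 0.196677 + 0.133138 + 0.063529 = 0.763808
Of this, 0.196667 comes from 0.133138 + 0.063529 (the rapid snowmelt=true cases).
So P(rapid snowmelt | flood warning, dam release) = 0.196667/0.763808 ≈ 0.257.

P(rapid snowmelt | flood warning, dam release) ≈ 0.257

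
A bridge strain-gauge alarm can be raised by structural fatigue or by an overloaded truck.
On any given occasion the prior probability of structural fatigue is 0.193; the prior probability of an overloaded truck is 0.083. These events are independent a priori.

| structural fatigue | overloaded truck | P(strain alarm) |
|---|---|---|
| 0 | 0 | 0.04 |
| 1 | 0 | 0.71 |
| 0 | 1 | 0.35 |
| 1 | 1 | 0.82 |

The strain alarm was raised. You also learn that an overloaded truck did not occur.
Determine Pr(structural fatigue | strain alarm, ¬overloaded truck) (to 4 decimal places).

P(strain alarm | ¬overloaded truck) = 0.04×0.807 + 0.71×0.193 = 0.032280 + 0.137030 = 0.169310
Of this, 0.137030 comes from 0.71×0.193 (the structural fatigue=true cases).
So P(structural fatigue | strain alarm, ¬overloaded truck) = 0.137030/0.169310 ≈ 0.8093.

Pr(structural fatigue | strain alarm, ¬overloaded truck) ≈ 0.8093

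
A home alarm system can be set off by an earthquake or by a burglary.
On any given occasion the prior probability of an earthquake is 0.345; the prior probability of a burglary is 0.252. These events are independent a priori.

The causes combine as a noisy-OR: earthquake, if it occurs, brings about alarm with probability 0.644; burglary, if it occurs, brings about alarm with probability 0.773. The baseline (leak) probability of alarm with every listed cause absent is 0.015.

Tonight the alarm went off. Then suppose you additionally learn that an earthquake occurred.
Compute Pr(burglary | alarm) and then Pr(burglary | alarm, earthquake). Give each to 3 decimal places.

Under noisy-OR, P(alarm | causes) = 1 − (1−0.015)·∏(1−qᵢ) over the active causes.
For the numerator, keep only burglary=true terms: 0.128153 + 0.080020 = 0.208173
The normalizing constant is 0.015×0.655×0.748 + 0.776405×0.655×0.252 + 0.64934×0.345×0.748 + 0.9204×0.345×0.252 = 0.383091
Posterior = 0.208173 / 0.383091 ≈ 0.543

Now also conditioning on earthquake=true:
Sum P(alarm|·) weighted by the priors over both values of burglary:
  P(alarm | earthquake) = 0.64934*0.748 + 0.9204*0.252
        = 0.485706 + 0.231941 = 0.717647
Keeping only the burglary-present terms gives 0.231941, so
  P(burglary | alarm, earthquake) = 0.231941 / 0.717647 ≈ 0.323
This is intercausal reasoning (explaining away): once earthquake accounts for the alarm, burglary becomes less likely.

Pr(burglary | alarm) ≈ 0.543; Pr(burglary | alarm, earthquake) ≈ 0.323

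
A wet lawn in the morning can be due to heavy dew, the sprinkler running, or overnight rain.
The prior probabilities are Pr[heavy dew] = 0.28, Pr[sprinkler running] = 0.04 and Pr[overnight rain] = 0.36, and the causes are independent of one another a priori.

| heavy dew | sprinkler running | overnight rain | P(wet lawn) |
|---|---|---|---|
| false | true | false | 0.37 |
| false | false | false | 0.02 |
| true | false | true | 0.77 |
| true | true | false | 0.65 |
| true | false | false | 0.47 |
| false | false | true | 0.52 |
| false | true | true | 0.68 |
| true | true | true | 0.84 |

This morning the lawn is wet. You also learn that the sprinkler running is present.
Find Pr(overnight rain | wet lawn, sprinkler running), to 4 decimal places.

P(wet lawn | sprinkler running) = 0.37·0.72·0.64 + 0.68·0.72·0.36 + 0.65·0.28·0.64 + 0.84·0.28·0.36 = 0.170496 + 0.176256 + 0.116480 + 0.084672 = 0.547904
Restricting to configurations with overnight rain present: 0.176256 + 0.084672 = 0.260928.
P(overnight rain | wet lawn, sprinkler running) = 0.260928 / 0.547904 ≈ 0.4762

Pr(overnight rain | wet lawn, sprinkler running) ≈ 0.4762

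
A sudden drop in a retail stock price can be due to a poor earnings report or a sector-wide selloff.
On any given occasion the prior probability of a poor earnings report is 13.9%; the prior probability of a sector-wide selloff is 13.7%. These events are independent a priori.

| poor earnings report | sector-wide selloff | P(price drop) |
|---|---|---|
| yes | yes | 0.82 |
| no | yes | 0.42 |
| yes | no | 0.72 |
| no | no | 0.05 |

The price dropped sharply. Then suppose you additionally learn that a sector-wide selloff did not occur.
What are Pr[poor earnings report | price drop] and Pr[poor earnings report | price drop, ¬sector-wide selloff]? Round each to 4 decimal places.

P(price drop) = 0.05×0.861×0.863 + 0.42×0.861×0.137 + 0.72×0.139×0.863 + 0.82×0.139×0.137 = 0.037152 + 0.049542 + 0.086369 + 0.015615 = 0.188678
Restricting to configurations with poor earnings report present: 0.086369 + 0.015615 = 0.101984.
P(poor earnings report | price drop) = 0.101984 / 0.188678 ≈ 0.5405

Now also conditioning on sector-wide selloff≠true:
Numerator (weight on configurations with poor earnings report): 0.72*0.139 = 0.100080
Denominator P(price drop | ¬sector-wide selloff): 0.05*0.861 + 0.72*0.139 = 0.143130
Posterior = 0.100080 / 0.143130 ≈ 0.6992
Ruling out sector-wide selloff raises the posterior on poor earnings report — the flip side of explaining away.

Pr[poor earnings report | price drop] ≈ 0.5405; Pr[poor earnings report | price drop, ¬sector-wide selloff] ≈ 0.6992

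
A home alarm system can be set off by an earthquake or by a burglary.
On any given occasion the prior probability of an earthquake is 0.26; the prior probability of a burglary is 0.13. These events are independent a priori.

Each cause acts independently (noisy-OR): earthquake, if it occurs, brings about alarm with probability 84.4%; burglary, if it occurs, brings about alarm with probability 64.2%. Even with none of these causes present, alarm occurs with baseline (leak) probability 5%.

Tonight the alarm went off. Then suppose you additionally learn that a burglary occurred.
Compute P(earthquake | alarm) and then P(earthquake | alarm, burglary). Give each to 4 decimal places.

P(earthquake | alarm) ≈ 0.7014; P(earthquake | alarm, burglary) ≈ 0.3352

Under noisy-OR, P(alarm | causes) = 1 − (1−0.05)·∏(1−qᵢ) over the active causes.
Enumerate the 4 (earthquake, burglary) configurations and weight by the priors:
  P(alarm) = 0.05·0.74·0.87 + 0.6599·0.74·0.13 + 0.8518·0.26·0.87 + 0.946944·0.26·0.13
        = 0.032190 + 0.063482 + 0.192677 + 0.032007 = 0.320356
Configurations with earthquake contribute 0.224684, so
  P(earthquake | alarm) = 0.224684 / 0.320356 ≈ 0.7014

Now also conditioning on burglary=true:
P(alarm | burglary) = 0.6599·0.74 + 0.946944·0.26 = 0.488326 + 0.246205 = 0.734531
Restricting to configurations with earthquake present: 0.946944·0.26 = 0.246205.
Hence the posterior is 0.246205/0.734531 ≈ 0.3352.
This is intercausal reasoning (explaining away): once burglary accounts for the alarm, earthquake becomes less likely.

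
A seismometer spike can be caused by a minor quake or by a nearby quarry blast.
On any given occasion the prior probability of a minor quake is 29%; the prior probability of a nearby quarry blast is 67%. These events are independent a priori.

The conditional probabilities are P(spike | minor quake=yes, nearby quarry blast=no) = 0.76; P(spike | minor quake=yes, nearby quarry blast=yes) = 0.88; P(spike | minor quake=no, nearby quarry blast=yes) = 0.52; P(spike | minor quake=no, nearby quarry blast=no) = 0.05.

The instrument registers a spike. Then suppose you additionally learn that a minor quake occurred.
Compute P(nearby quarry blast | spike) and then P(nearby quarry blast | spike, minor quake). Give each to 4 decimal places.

Sum P(spike|·) weighted by the priors over the 4 (minor quake, nearby quarry blast) configurations:
  P(spike) = 0.05*0.71*0.33 + 0.52*0.71*0.67 + 0.76*0.29*0.33 + 0.88*0.29*0.67
        = 0.011715 + 0.247364 + 0.072732 + 0.170984 = 0.502795
The terms with nearby quarry blast present sum to 0.418348, so
  P(nearby quarry blast | spike) = 0.418348 / 0.502795 ≈ 0.8320

With the extra evidence:
For the numerator, keep only nearby quarry blast=true terms: 0.88*0.67 = 0.589600
Normalizer over all consistent configurations: 0.76*0.33 + 0.88*0.67 = 0.840400
Posterior = 0.589600 / 0.840400 ≈ 0.7016
This is intercausal reasoning (explaining away): once minor quake accounts for the spike, nearby quarry blast becomes less likely.

P(nearby quarry blast | spike) ≈ 0.8320; P(nearby quarry blast | spike, minor quake) ≈ 0.7016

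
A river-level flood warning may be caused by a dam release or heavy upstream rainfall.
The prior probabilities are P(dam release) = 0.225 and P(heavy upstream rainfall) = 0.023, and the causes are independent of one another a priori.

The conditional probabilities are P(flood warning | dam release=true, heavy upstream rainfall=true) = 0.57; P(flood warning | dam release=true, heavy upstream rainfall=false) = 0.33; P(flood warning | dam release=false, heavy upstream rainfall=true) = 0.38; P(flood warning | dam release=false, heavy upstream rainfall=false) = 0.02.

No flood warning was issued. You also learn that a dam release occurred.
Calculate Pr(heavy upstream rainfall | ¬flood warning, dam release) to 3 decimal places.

Numerator (weight on configurations with heavy upstream rainfall): 0.43×0.023 = 0.009890
Normalizer over all consistent configurations: 0.67×0.977 + 0.43×0.023 = 0.664480
Posterior = 0.009890 / 0.664480 ≈ 0.015

Pr(heavy upstream rainfall | ¬flood warning, dam release) ≈ 0.015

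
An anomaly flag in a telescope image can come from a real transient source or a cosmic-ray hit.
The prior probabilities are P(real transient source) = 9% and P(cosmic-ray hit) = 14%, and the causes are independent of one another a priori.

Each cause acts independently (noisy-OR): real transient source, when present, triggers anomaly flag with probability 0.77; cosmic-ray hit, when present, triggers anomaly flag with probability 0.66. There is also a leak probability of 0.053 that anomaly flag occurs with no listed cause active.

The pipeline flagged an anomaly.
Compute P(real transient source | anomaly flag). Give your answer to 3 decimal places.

Under noisy-OR, P(anomaly flag | causes) = 1 − (1−0.053)·∏(1−qᵢ) over the active causes.
By total probability over the 4 (real transient source, cosmic-ray hit) configurations:
  P(anomaly flag) = 0.053*0.91*0.86 + 0.67802*0.91*0.14 + 0.78219*0.09*0.86 + 0.925945*0.09*0.14
        = 0.041478 + 0.086380 + 0.060542 + 0.011667 = 0.200067
The terms with real transient source present sum to 0.072209, so
  P(real transient source | anomaly flag) = 0.072209 / 0.200067 ≈ 0.361

P(real transient source | anomaly flag) ≈ 0.361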